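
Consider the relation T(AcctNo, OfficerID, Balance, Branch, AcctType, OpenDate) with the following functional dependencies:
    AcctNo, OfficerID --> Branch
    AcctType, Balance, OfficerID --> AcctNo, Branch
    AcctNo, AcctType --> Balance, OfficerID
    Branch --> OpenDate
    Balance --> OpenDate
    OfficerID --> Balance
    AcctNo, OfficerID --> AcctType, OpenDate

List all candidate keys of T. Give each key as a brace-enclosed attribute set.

{AcctNo, AcctType}, {AcctNo, OfficerID}, {AcctType, OfficerID}

{AcctNo, AcctType}⁺ = {AcctNo, AcctType, Balance, Branch, OfficerID, OpenDate} — all of the relation — so {AcctNo, AcctType} is a candidate key.
{AcctNo, OfficerID}⁺ = {AcctNo, AcctType, Balance, Branch, OfficerID, OpenDate} — all of the relation — so {AcctNo, OfficerID} is a candidate key.
{AcctType, OfficerID}⁺ = {AcctNo, AcctType, Balance, Branch, OfficerID, OpenDate} — all of the relation — so {AcctType, OfficerID} is a candidate key.
These are minimal and exhaustive — every other superkey contains one of them.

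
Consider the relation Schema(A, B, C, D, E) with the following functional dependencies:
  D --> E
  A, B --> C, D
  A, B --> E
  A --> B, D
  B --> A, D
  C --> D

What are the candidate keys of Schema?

{A}, {B}

Closure of {A} is {A, B, C, D, E}, the whole schema; {A} is a candidate key.
Closure of {B} is {A, B, C, D, E}, the whole schema; {B} is a candidate key.
These are minimal and exhaustive — every other superkey contains one of them.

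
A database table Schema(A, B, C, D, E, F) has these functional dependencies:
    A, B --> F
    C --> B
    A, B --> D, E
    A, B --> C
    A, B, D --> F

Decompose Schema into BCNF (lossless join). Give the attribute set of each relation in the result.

Candidate keys of the original relation: {A, B}, {A, C}.
Within {A, B, C, D, E, F}: {C}⁺ ∩ {A, B, C, D, E, F} = {B, C}, not the whole set, so C --> B violates BCNF; decompose into {B, C} and {A, C, D, E, F}.
{B, C} has no BCNF violation.
{A, C, D, E, F} has no BCNF violation.

{A, C, D, E, F}; {B, C}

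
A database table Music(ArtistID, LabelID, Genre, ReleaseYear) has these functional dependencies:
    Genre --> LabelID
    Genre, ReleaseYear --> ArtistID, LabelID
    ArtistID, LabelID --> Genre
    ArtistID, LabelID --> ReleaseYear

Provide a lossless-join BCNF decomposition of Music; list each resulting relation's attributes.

Candidate keys of the original relation: {ArtistID, Genre}, {ArtistID, LabelID}, {Genre, ReleaseYear}.
Within {ArtistID, Genre, LabelID, ReleaseYear}: {Genre}⁺ ∩ {ArtistID, Genre, LabelID, ReleaseYear} = {Genre, LabelID}, not the whole set, so Genre --> LabelID violates BCNF; decompose into {Genre, LabelID} and {ArtistID, Genre, ReleaseYear}.
{Genre, LabelID} has no BCNF violation.
{ArtistID, Genre, ReleaseYear} has no BCNF violation.

{ArtistID, Genre, ReleaseYear}; {Genre, LabelID}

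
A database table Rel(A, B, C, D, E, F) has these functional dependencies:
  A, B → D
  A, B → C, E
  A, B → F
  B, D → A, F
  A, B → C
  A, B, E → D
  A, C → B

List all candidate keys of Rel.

{A, B}, {A, C}, {B, D}

{A, B} is a candidate key since {A, B}⁺ = {A, B, C, D, E, F} covers every attribute.
{A, C} is a candidate key since {A, C}⁺ = {A, B, C, D, E, F} covers every attribute.
{B, D} is a candidate key since {B, D}⁺ = {A, B, C, D, E, F} covers every attribute.
These are minimal and exhaustive — every other superkey contains one of them.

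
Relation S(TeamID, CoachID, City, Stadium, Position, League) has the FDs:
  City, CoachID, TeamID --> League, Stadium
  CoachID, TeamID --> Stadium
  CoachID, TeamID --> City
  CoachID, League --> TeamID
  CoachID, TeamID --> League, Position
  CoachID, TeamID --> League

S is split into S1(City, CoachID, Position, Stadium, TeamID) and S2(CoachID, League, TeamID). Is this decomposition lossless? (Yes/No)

Yes

Common attributes: {CoachID, TeamID}; their closure is {City, CoachID, League, Position, Stadium, TeamID}.
Since S1 ⊆ {City, CoachID, League, Position, Stadium, TeamID}, the intersection is a superkey of S1; the decomposition is lossless.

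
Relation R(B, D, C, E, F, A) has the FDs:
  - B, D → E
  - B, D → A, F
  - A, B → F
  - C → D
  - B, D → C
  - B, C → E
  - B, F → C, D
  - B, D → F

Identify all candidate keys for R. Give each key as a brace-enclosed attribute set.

{A, B}, {B, C}, {B, D}, {B, F}

No FD produces {B}, so it must be in every candidate key.
{A, B}⁺ = {A, B, C, D, E, F} — all of the relation — so {A, B} is a candidate key.
{B, C}⁺ = {A, B, C, D, E, F} — all of the relation — so {B, C} is a candidate key.
{B, D}⁺ = {A, B, C, D, E, F} — all of the relation — so {B, D} is a candidate key.
{B, F}⁺ = {A, B, C, D, E, F} — all of the relation — so {B, F} is a candidate key.
These are minimal and exhaustive — every other superkey contains one of them.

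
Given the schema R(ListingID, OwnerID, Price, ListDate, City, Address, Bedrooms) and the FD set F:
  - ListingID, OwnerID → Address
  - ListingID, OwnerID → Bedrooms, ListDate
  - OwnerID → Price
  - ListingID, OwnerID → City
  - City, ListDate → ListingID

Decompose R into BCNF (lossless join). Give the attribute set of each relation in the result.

Candidate keys of the original relation: {City, ListDate, OwnerID}, {ListingID, OwnerID}.
Within {Address, Bedrooms, City, ListDate, ListingID, OwnerID, Price}: {OwnerID}⁺ ∩ {Address, Bedrooms, City, ListDate, ListingID, OwnerID, Price} = {OwnerID, Price}, not the whole set, so OwnerID → Price violates BCNF; decompose into {OwnerID, Price} and {Address, Bedrooms, City, ListDate, ListingID, OwnerID}.
{OwnerID, Price} has no BCNF violation.
Within {Address, Bedrooms, City, ListDate, ListingID, OwnerID}: {City, ListDate}⁺ ∩ {Address, Bedrooms, City, ListDate, ListingID, OwnerID} = {City, ListDate, ListingID}, not the whole set, so City, ListDate → ListingID violates BCNF; decompose into {City, ListDate, ListingID} and {Address, Bedrooms, City, ListDate, OwnerID}.
{City, ListDate, ListingID} has no BCNF violation.
{Address, Bedrooms, City, ListDate, OwnerID} has no BCNF violation.

{Address, Bedrooms, City, ListDate, OwnerID}; {City, ListDate, ListingID}; {OwnerID, Price}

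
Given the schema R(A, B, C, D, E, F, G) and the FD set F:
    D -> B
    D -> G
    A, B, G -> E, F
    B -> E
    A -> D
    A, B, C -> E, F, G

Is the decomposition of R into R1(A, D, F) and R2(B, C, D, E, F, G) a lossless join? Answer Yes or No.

The shared attributes are {D, F} and {D, F}⁺ = {B, D, E, F, G}.
Neither R1 nor R2 is contained in that closure, so the decomposition is lossy.

No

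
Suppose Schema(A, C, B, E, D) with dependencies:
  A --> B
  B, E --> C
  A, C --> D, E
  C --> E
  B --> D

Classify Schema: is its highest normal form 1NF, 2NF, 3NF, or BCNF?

Candidate keys: {A, C}, {A, E}. Prime attributes: {A, C, E}.
A --> B breaks BCNF: {A}⁺ = {A, B, D}, so {A} is not a superkey.
A --> B has non-prime {B} on the right and a non-superkey on the left, so 3NF fails.
Since {A} ⊂ {A, C} and {A}⁺ ⊇ {B, D} with {B, D} non-prime, there is a partial dependency; 2NF fails.

1NF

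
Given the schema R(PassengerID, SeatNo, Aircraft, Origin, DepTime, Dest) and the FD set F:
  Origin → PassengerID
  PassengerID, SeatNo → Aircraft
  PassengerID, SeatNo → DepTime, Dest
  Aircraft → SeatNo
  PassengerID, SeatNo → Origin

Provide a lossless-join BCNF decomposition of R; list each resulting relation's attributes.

Candidate keys of the original relation: {Aircraft, Origin}, {Aircraft, PassengerID}, {Origin, SeatNo}, {PassengerID, SeatNo}.
Within {Aircraft, DepTime, Dest, Origin, PassengerID, SeatNo}: {Origin}⁺ ∩ {Aircraft, DepTime, Dest, Origin, PassengerID, SeatNo} = {Origin, PassengerID}, not the whole set, so Origin → PassengerID violates BCNF; decompose into {Origin, PassengerID} and {Aircraft, DepTime, Dest, Origin, SeatNo}.
{Origin, PassengerID} is in BCNF.
Within {Aircraft, DepTime, Dest, Origin, SeatNo}: {Aircraft}⁺ ∩ {Aircraft, DepTime, Dest, Origin, SeatNo} = {Aircraft, SeatNo}, not the whole set, so Aircraft → SeatNo violates BCNF; decompose into {Aircraft, SeatNo} and {Aircraft, DepTime, Dest, Origin}.
{Aircraft, SeatNo} is in BCNF.
{Aircraft, DepTime, Dest, Origin} is in BCNF.

{Aircraft, DepTime, Dest, Origin}; {Aircraft, SeatNo}; {Origin, PassengerID}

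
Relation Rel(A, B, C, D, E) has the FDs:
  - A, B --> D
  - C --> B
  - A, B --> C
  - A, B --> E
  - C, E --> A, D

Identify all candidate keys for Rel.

{A, B}⁺ = {A, B, C, D, E} — all of the relation — so {A, B} is a candidate key.
{A, C}⁺ = {A, B, C, D, E} — all of the relation — so {A, C} is a candidate key.
{C, E}⁺ = {A, B, C, D, E} — all of the relation — so {C, E} is a candidate key.
No proper subset of any of these is a key, and no other minimal superkey exists.

{A, B}, {A, C}, {C, E}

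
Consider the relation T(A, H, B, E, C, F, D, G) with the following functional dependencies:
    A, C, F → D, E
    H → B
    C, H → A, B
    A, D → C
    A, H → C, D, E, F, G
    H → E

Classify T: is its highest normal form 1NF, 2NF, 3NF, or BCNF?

Candidate keys: {A, H}, {C, H}. Prime attributes: {A, C, H}.
For A, C, F → D, E we have {A, C, F}⁺ = {A, C, D, E, F}; {A, C, F} is not a superkey, so BCNF fails.
A, C, F → D, E has non-prime {D, E} on the right and a non-superkey on the left, so 3NF fails.
Since {H} ⊂ {A, H} and {H}⁺ ⊇ {B, E} with {B, E} non-prime, there is a partial dependency; 2NF fails.

1NF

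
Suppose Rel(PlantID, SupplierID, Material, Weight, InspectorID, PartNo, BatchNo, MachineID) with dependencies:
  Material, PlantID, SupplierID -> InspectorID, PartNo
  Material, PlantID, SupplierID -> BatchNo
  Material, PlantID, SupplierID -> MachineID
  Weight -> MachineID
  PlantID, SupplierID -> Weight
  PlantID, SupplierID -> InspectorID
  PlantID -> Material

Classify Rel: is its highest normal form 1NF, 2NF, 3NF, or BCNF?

1NF

Candidate key: {PlantID, SupplierID}. Prime attributes: {PlantID, SupplierID}.
Weight -> MachineID: {Weight}⁺ = {MachineID, Weight}, which is not all of the attributes, so the left side is not a superkey — BCNF is violated.
Weight -> MachineID determines the non-prime attribute {MachineID} from a non-superkey — 3NF is violated.
Since {PlantID} ⊂ {PlantID, SupplierID} and {PlantID}⁺ ⊇ {Material} with {Material} non-prime, there is a partial dependency; 2NF fails.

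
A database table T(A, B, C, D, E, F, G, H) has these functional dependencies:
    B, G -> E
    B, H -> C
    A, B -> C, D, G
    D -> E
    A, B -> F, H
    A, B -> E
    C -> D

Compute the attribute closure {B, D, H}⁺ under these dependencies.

Start with {B, D, H}.
B, H -> C applies; add {C} → now {B, C, D, H}.
D -> E applies; add {E} → now {B, C, D, E, H}.
No further FD applies.

{B, C, D, E, H}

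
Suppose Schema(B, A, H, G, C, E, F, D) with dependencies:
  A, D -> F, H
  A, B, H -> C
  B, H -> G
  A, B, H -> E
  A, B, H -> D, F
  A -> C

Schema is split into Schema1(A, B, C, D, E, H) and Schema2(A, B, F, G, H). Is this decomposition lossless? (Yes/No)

Yes

Schema1 ∩ Schema2 = {A, B, H}; its closure under F is {A, B, C, D, E, F, G, H}.
Since Schema1 ⊆ {A, B, C, D, E, F, G, H}, the intersection is a superkey of Schema1; the decomposition is lossless.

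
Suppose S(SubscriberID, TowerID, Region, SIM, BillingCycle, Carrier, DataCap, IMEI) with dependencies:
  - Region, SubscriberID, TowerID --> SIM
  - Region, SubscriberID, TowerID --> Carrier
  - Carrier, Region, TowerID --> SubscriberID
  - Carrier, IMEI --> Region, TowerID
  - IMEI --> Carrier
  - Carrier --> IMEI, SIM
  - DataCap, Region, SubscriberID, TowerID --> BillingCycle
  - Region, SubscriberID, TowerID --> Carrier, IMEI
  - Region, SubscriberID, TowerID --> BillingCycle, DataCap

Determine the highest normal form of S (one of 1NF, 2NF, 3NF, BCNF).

BCNF

Candidate keys: {Carrier}, {IMEI}, {Region, SubscriberID, TowerID}. Prime attributes: {Carrier, IMEI, Region, SubscriberID, TowerID}.
Every FD has a superkey on the left, so the relation is in BCNF.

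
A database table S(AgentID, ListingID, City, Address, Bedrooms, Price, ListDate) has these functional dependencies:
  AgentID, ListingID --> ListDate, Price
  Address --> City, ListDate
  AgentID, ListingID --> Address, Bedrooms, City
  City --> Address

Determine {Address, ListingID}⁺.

Start with {Address, ListingID}.
Address --> City, ListDate applies; add {City, ListDate} → now {Address, City, ListDate, ListingID}.
No further FD applies.

{Address, City, ListDate, ListingID}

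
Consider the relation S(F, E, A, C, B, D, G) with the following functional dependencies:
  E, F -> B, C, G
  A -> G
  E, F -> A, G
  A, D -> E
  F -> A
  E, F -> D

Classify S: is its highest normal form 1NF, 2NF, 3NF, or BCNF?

1NF

Candidate keys: {D, F}, {E, F}. Prime attributes: {D, E, F}.
A -> G breaks BCNF: {A}⁺ = {A, G}, so {A} is not a superkey.
A -> G has non-prime {G} on the right and a non-superkey on the left, so 3NF fails.
The proper key subset {F} of {D, F} determines non-prime {A, G}, so the relation is not even in 2NF.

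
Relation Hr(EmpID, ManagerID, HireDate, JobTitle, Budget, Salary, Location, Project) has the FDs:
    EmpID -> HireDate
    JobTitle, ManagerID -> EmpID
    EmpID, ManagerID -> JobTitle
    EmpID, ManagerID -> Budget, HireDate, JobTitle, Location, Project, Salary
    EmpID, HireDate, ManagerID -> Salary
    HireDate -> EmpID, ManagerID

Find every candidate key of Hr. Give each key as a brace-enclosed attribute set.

Closure of {EmpID} is {Budget, EmpID, HireDate, JobTitle, Location, ManagerID, Project, Salary}, the whole schema; {EmpID} is a candidate key.
Closure of {HireDate} is {Budget, EmpID, HireDate, JobTitle, Location, ManagerID, Project, Salary}, the whole schema; {HireDate} is a candidate key.
Closure of {JobTitle, ManagerID} is {Budget, EmpID, HireDate, JobTitle, Location, ManagerID, Project, Salary}, the whole schema; {JobTitle, ManagerID} is a candidate key.
These are minimal and exhaustive — every other superkey contains one of them.

{EmpID}, {HireDate}, {JobTitle, ManagerID}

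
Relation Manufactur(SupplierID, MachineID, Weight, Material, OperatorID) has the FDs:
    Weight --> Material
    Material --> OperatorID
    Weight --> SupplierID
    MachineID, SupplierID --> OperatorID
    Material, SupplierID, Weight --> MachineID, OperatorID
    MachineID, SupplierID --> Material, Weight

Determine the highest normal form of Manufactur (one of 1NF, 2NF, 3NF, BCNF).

Candidate keys: {MachineID, SupplierID}, {Weight}. Prime attributes: {MachineID, SupplierID, Weight}.
Material --> OperatorID breaks BCNF: {Material}⁺ = {Material, OperatorID}, so {Material} is not a superkey.
Because {OperatorID} is non-prime and the left side of Material --> OperatorID is not a superkey, the relation is not in 3NF.
Checking every proper subset of each key, none determines a non-prime attribute — 2NF is satisfied.

2NF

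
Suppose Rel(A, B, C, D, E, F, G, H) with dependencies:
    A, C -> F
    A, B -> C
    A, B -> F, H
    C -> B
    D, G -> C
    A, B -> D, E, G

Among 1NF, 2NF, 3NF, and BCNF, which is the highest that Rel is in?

Candidate keys: {A, B}, {A, C}, {A, D, G}. Prime attributes: {A, B, C, D, G}.
C -> B breaks BCNF: {C}⁺ = {B, C}, so {C} is not a superkey.
Since {B} ⊆ prime attributes and every other non-superkey FD also has a prime right side, the schema is in 3NF.

3NF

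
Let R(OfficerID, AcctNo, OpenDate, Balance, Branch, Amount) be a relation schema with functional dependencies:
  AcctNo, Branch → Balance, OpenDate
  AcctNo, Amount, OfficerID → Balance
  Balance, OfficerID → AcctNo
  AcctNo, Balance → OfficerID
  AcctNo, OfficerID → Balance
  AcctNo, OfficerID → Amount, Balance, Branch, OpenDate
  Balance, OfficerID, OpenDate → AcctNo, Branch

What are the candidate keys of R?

{AcctNo, Balance} is a candidate key since {AcctNo, Balance}⁺ = {AcctNo, Amount, Balance, Branch, OfficerID, OpenDate} covers every attribute.
{AcctNo, Branch} is a candidate key since {AcctNo, Branch}⁺ = {AcctNo, Amount, Balance, Branch, OfficerID, OpenDate} covers every attribute.
{AcctNo, OfficerID} is a candidate key since {AcctNo, OfficerID}⁺ = {AcctNo, Amount, Balance, Branch, OfficerID, OpenDate} covers every attribute.
{Balance, OfficerID} is a candidate key since {Balance, OfficerID}⁺ = {AcctNo, Amount, Balance, Branch, OfficerID, OpenDate} covers every attribute.
No proper subset of any of these is a key, and no other minimal superkey exists.

{AcctNo, Balance}, {AcctNo, Branch}, {AcctNo, OfficerID}, {Balance, OfficerID}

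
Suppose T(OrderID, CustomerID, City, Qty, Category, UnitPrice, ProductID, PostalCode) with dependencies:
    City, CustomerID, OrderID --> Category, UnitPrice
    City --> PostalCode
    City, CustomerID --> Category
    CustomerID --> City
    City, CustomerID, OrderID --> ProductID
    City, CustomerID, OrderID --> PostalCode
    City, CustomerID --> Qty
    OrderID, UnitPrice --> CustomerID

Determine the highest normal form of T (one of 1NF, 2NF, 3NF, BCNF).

1NF

Candidate keys: {CustomerID, OrderID}, {OrderID, UnitPrice}. Prime attributes: {CustomerID, OrderID, UnitPrice}.
City --> PostalCode: {City}⁺ = {City, PostalCode}, which is not all of the attributes, so the left side is not a superkey — BCNF is violated.
Because {PostalCode} is non-prime and the left side of City --> PostalCode is not a superkey, the relation is not in 3NF.
The proper key subset {CustomerID} of {CustomerID, OrderID} determines non-prime {Category, City, PostalCode, Qty}, so the relation is not even in 2NF.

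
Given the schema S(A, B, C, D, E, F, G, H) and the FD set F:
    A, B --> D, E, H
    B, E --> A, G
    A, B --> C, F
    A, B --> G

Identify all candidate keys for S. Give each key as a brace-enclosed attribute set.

Attributes never on any right-hand side: {B} — every candidate key must contain it.
{A, B}⁺ = {A, B, C, D, E, F, G, H} — all of the relation — so {A, B} is a candidate key.
{B, E}⁺ = {A, B, C, D, E, F, G, H} — all of the relation — so {B, E} is a candidate key.
No proper subset of any of these is a key, and no other minimal superkey exists.

{A, B}, {B, E}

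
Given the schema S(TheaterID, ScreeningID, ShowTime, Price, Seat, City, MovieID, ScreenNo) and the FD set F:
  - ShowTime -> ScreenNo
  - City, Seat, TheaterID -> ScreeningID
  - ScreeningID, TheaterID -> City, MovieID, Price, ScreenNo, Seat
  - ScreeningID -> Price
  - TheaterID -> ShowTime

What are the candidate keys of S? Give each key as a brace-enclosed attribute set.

{TheaterID} never appears on the right of any FD, so every key must include it.
{ScreeningID, TheaterID}⁺ = {City, MovieID, Price, ScreenNo, ScreeningID, Seat, ShowTime, TheaterID}, which is every attribute, so {ScreeningID, TheaterID} is a candidate key.
{City, Seat, TheaterID}⁺ = {City, MovieID, Price, ScreenNo, ScreeningID, Seat, ShowTime, TheaterID}, which is every attribute, so {City, Seat, TheaterID} is a candidate key.
These are minimal and exhaustive — every other superkey contains one of them.

{City, Seat, TheaterID}, {ScreeningID, TheaterID}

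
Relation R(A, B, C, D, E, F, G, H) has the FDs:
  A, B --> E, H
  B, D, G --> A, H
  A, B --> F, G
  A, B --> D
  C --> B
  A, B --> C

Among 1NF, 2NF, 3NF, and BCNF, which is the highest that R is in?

3NF

Candidate keys: {A, B}, {A, C}, {B, D, G}, {C, D, G}. Prime attributes: {A, B, C, D, G}.
C --> B breaks BCNF: {C}⁺ = {B, C}, so {C} is not a superkey.
Its right-hand attributes {B} are all prime, as are those of every other non-superkey FD — the relation is in 3NF.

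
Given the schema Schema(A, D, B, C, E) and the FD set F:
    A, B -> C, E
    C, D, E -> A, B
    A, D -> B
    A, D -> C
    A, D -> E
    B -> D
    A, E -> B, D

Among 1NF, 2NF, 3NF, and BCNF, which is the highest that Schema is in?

3NF

Candidate keys: {A, B}, {A, D}, {A, E}, {B, C, E}, {C, D, E}. Prime attributes: {A, B, C, D, E}.
For B -> D we have {B}⁺ = {B, D}; {B} is not a superkey, so BCNF fails.
Since {D} ⊆ prime attributes and every other non-superkey FD also has a prime right side, the schema is in 3NF.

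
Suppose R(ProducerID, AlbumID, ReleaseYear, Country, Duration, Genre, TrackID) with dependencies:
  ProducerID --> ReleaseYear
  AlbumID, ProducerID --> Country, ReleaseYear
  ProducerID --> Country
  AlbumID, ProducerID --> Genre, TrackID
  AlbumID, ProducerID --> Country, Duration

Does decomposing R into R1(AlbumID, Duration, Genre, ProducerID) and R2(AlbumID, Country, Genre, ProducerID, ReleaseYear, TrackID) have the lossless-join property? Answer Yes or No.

R1 ∩ R2 = {AlbumID, Genre, ProducerID}; its closure under F is {AlbumID, Country, Duration, Genre, ProducerID, ReleaseYear, TrackID}.
Since R1 ⊆ {AlbumID, Country, Duration, Genre, ProducerID, ReleaseYear, TrackID}, the intersection is a superkey of R1; the decomposition is lossless.

Yes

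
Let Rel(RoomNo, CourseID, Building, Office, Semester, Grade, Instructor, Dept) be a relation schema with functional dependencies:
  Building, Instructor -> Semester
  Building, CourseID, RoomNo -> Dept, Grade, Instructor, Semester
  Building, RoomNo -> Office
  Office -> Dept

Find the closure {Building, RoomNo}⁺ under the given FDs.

{Building, Dept, Office, RoomNo}

Start with {Building, RoomNo}.
Building, RoomNo -> Office applies; add {Office} → now {Building, Office, RoomNo}.
Office -> Dept applies; add {Dept} → now {Building, Dept, Office, RoomNo}.
No further FD applies.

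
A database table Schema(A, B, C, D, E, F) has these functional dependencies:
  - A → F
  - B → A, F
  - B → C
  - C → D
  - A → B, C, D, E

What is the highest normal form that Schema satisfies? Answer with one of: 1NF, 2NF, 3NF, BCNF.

Candidate keys: {A}, {B}. Prime attributes: {A, B}.
C → D breaks BCNF: {C}⁺ = {C, D}, so {C} is not a superkey.
C → D has non-prime {D} on the right and a non-superkey on the left, so 3NF fails.
All keys have size 1, which rules out partial dependencies — 2NF is satisfied.

2NF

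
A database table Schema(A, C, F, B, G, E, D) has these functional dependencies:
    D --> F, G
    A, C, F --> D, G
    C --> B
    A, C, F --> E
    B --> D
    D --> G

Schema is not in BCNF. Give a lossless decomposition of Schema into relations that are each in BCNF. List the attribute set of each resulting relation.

{A, C, E}; {B, C}; {B, D}; {D, F, G}

Candidate key of the original relation: {A, C}.
Within {A, B, C, D, E, F, G}: {D}⁺ ∩ {A, B, C, D, E, F, G} = {D, F, G}, not the whole set, so D --> F, G violates BCNF; decompose into {D, F, G} and {A, B, C, D, E}.
{D, F, G} has no BCNF violation.
Within {A, B, C, D, E}: {C}⁺ ∩ {A, B, C, D, E} = {B, C, D}, not the whole set, so C --> B, D violates BCNF; decompose into {B, C, D} and {A, C, E}.
Within {B, C, D}: {B}⁺ ∩ {B, C, D} = {B, D}, not the whole set, so B --> D violates BCNF; decompose into {B, D} and {B, C}.
{B, D} has no BCNF violation.
{B, C} has no BCNF violation.
{A, C, E} has no BCNF violation.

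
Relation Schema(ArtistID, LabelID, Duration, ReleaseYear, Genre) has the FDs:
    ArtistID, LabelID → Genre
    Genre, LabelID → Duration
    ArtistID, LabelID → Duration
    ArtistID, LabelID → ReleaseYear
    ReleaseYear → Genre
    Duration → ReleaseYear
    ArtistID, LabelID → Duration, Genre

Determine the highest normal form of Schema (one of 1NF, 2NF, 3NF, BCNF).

Candidate key: {ArtistID, LabelID}. Prime attributes: {ArtistID, LabelID}.
Genre, LabelID → Duration: {Genre, LabelID}⁺ = {Duration, Genre, LabelID, ReleaseYear}, which is not all of the attributes, so the left side is not a superkey — BCNF is violated.
Because {Duration} is non-prime and the left side of Genre, LabelID → Duration is not a superkey, the relation is not in 3NF.
Checking every proper subset of each key, none determines a non-prime attribute — 2NF is satisfied.

2NF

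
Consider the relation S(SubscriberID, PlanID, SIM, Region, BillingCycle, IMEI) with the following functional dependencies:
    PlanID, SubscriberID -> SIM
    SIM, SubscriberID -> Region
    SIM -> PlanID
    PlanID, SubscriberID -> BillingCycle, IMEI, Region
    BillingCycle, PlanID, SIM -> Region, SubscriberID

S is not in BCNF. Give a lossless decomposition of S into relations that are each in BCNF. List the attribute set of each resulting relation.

Candidate keys of the original relation: {BillingCycle, SIM}, {PlanID, SubscriberID}, {SIM, SubscriberID}.
Within {BillingCycle, IMEI, PlanID, Region, SIM, SubscriberID}: {SIM}⁺ ∩ {BillingCycle, IMEI, PlanID, Region, SIM, SubscriberID} = {PlanID, SIM}, not the whole set, so SIM -> PlanID violates BCNF; decompose into {PlanID, SIM} and {BillingCycle, IMEI, Region, SIM, SubscriberID}.
{PlanID, SIM} has no BCNF violation.
{BillingCycle, IMEI, Region, SIM, SubscriberID} has no BCNF violation.

{BillingCycle, IMEI, Region, SIM, SubscriberID}; {PlanID, SIM}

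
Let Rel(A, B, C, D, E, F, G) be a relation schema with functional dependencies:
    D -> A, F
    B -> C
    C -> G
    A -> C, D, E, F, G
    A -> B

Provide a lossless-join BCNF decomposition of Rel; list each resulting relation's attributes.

{A, B, D, E, F}; {B, C}; {C, G}

Candidate keys of the original relation: {A}, {D}.
Within {A, B, C, D, E, F, G}: {B}⁺ ∩ {A, B, C, D, E, F, G} = {B, C, G}, not the whole set, so B -> C, G violates BCNF; decompose into {B, C, G} and {A, B, D, E, F}.
Within {B, C, G}: {C}⁺ ∩ {B, C, G} = {C, G}, not the whole set, so C -> G violates BCNF; decompose into {C, G} and {B, C}.
{C, G} is in BCNF.
{B, C} is in BCNF.
{A, B, D, E, F} is in BCNF.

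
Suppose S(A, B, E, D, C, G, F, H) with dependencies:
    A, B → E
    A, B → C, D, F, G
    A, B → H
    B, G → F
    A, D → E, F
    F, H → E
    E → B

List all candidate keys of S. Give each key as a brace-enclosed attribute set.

Attributes never on any right-hand side: {A} — every candidate key must contain it.
Closure of {A, B} is {A, B, C, D, E, F, G, H}, the whole schema; {A, B} is a candidate key.
Closure of {A, D} is {A, B, C, D, E, F, G, H}, the whole schema; {A, D} is a candidate key.
Closure of {A, E} is {A, B, C, D, E, F, G, H}, the whole schema; {A, E} is a candidate key.
Closure of {A, F, H} is {A, B, C, D, E, F, G, H}, the whole schema; {A, F, H} is a candidate key.
Any other superkey properly contains one of these, so there are no further candidate keys.

{A, B}, {A, D}, {A, E}, {A, F, H}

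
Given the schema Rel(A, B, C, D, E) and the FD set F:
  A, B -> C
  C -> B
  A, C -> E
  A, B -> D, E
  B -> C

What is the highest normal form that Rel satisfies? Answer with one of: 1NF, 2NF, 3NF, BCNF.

3NF

Candidate keys: {A, B}, {A, C}. Prime attributes: {A, B, C}.
For C -> B we have {C}⁺ = {B, C}; {C} is not a superkey, so BCNF fails.
Since {B} ⊆ prime attributes and every other non-superkey FD also has a prime right side, the schema is in 3NF.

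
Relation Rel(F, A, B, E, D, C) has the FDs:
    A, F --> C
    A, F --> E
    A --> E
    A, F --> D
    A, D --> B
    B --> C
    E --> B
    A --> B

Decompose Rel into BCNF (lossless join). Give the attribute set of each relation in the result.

{A, D, F}; {A, E}; {B, C}; {B, E}

Candidate key of the original relation: {A, F}.
In {A, B, C, D, E, F}, {A} is not a superkey ({A}⁺ restricted to this set is {A, B, C, E}), so split on A --> B, C, E into {A, B, C, E} and {A, D, F}.
In {A, B, C, E}, {B} is not a superkey ({B}⁺ restricted to this set is {B, C}), so split on B --> C into {B, C} and {A, B, E}.
{B, C} is in BCNF.
In {A, B, E}, {E} is not a superkey ({E}⁺ restricted to this set is {B, E}), so split on E --> B into {B, E} and {A, E}.
{B, E} is in BCNF.
{A, E} is in BCNF.
{A, D, F} is in BCNF.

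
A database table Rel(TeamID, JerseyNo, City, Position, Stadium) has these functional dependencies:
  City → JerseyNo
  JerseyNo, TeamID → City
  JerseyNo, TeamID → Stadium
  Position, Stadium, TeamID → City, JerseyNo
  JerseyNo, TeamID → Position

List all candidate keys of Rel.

{City, TeamID}, {JerseyNo, TeamID}, {Position, Stadium, TeamID}

No FD produces {TeamID}, so it must be in every candidate key.
{City, TeamID}⁺ = {City, JerseyNo, Position, Stadium, TeamID}, which is every attribute, so {City, TeamID} is a candidate key.
{JerseyNo, TeamID}⁺ = {City, JerseyNo, Position, Stadium, TeamID}, which is every attribute, so {JerseyNo, TeamID} is a candidate key.
{Position, Stadium, TeamID}⁺ = {City, JerseyNo, Position, Stadium, TeamID}, which is every attribute, so {Position, Stadium, TeamID} is a candidate key.
No proper subset of any of these is a key, and no other minimal superkey exists.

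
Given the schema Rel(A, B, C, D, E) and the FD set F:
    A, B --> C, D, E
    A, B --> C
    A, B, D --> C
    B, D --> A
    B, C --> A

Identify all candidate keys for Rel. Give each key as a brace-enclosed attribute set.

No FD produces {B}, so it must be in every candidate key.
{A, B}⁺ = {A, B, C, D, E}, which is every attribute, so {A, B} is a candidate key.
{B, C}⁺ = {A, B, C, D, E}, which is every attribute, so {B, C} is a candidate key.
{B, D}⁺ = {A, B, C, D, E}, which is every attribute, so {B, D} is a candidate key.
These are minimal and exhaustive — every other superkey contains one of them.

{A, B}, {B, C}, {B, D}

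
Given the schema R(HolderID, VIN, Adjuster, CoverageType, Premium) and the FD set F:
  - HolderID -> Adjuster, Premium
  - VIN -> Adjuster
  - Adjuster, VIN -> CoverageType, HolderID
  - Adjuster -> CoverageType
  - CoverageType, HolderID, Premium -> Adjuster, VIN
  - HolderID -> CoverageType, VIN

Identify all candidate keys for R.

{HolderID}, {VIN}

{HolderID} is a candidate key since {HolderID}⁺ = {Adjuster, CoverageType, HolderID, Premium, VIN} covers every attribute.
{VIN} is a candidate key since {VIN}⁺ = {Adjuster, CoverageType, HolderID, Premium, VIN} covers every attribute.
These are minimal and exhaustive — every other superkey contains one of them.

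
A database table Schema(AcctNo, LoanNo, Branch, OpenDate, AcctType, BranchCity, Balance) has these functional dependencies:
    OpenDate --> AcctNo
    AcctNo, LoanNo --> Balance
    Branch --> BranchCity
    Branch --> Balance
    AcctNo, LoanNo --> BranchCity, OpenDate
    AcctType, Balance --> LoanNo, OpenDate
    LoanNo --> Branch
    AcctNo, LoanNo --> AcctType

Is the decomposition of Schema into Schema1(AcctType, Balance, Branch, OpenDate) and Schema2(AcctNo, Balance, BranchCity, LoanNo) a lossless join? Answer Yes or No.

No

Common attributes: {Balance}; their closure is {Balance}.
The closure covers neither Schema1 nor Schema2 entirely; the join is not lossless.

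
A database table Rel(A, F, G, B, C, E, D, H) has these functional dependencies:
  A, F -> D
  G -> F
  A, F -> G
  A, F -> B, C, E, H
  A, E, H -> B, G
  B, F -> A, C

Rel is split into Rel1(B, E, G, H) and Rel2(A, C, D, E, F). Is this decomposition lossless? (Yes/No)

No

Common attributes: {E}; their closure is {E}.
Neither Rel1 nor Rel2 is contained in that closure, so the decomposition is lossy.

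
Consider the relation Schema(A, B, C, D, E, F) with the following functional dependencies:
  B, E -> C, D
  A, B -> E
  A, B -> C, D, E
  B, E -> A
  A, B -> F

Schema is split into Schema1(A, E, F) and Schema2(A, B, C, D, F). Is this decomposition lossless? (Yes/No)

Common attributes: {A, F}; their closure is {A, F}.
The closure covers neither Schema1 nor Schema2 entirely; the join is not lossless.

No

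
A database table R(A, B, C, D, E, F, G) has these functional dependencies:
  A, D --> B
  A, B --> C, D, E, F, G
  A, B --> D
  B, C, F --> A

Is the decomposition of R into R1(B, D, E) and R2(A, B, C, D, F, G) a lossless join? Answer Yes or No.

Common attributes: {B, D}; their closure is {B, D}.
Neither R1 nor R2 is contained in that closure, so the decomposition is lossy.

No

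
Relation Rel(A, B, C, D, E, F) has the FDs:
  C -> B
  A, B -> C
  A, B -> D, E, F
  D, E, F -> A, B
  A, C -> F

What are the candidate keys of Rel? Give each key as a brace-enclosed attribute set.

{A, B}, {A, C}, {D, E, F}

{A, B} is a candidate key since {A, B}⁺ = {A, B, C, D, E, F} covers every attribute.
{A, C} is a candidate key since {A, C}⁺ = {A, B, C, D, E, F} covers every attribute.
{D, E, F} is a candidate key since {D, E, F}⁺ = {A, B, C, D, E, F} covers every attribute.
These are minimal and exhaustive — every other superkey contains one of them.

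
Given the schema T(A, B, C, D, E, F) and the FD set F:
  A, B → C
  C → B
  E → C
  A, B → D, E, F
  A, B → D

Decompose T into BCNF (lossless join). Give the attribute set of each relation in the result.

Candidate keys of the original relation: {A, B}, {A, C}, {A, E}.
In {A, B, C, D, E, F}, {C} is not a superkey ({C}⁺ restricted to this set is {B, C}), so split on C → B into {B, C} and {A, C, D, E, F}.
{B, C} has no BCNF violation.
In {A, C, D, E, F}, {E} is not a superkey ({E}⁺ restricted to this set is {C, E}), so split on E → C into {C, E} and {A, D, E, F}.
{C, E} has no BCNF violation.
{A, D, E, F} has no BCNF violation.

{A, D, E, F}; {B, C}; {C, E}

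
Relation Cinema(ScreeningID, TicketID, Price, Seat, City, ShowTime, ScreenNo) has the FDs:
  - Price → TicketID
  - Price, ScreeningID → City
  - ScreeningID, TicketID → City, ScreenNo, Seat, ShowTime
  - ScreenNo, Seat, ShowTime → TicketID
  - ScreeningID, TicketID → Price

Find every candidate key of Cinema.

No FD produces {ScreeningID}, so it must be in every candidate key.
{Price, ScreeningID} is a candidate key since {Price, ScreeningID}⁺ = {City, Price, ScreenNo, ScreeningID, Seat, ShowTime, TicketID} covers every attribute.
{ScreeningID, TicketID} is a candidate key since {ScreeningID, TicketID}⁺ = {City, Price, ScreenNo, ScreeningID, Seat, ShowTime, TicketID} covers every attribute.
{ScreenNo, ScreeningID, Seat, ShowTime} is a candidate key since {ScreenNo, ScreeningID, Seat, ShowTime}⁺ = {City, Price, ScreenNo, ScreeningID, Seat, ShowTime, TicketID} covers every attribute.
No proper subset of any of these is a key, and no other minimal superkey exists.

{Price, ScreeningID}, {ScreenNo, ScreeningID, Seat, ShowTime}, {ScreeningID, TicketID}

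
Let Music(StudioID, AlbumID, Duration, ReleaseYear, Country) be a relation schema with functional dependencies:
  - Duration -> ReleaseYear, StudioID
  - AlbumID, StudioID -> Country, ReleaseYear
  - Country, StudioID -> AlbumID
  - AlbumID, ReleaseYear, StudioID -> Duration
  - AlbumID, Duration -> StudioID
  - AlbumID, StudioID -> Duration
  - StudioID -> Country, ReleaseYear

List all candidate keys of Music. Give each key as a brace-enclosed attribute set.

{Duration} is a candidate key since {Duration}⁺ = {AlbumID, Country, Duration, ReleaseYear, StudioID} covers every attribute.
{StudioID} is a candidate key since {StudioID}⁺ = {AlbumID, Country, Duration, ReleaseYear, StudioID} covers every attribute.
No proper subset of any of these is a key, and no other minimal superkey exists.

{Duration}, {StudioID}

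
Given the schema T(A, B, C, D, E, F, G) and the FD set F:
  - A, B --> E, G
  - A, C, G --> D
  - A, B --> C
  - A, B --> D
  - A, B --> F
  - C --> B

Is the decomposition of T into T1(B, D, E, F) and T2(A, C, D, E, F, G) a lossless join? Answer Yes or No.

No

Common attributes: {D, E, F}; their closure is {D, E, F}.
The closure covers neither T1 nor T2 entirely; the join is not lossless.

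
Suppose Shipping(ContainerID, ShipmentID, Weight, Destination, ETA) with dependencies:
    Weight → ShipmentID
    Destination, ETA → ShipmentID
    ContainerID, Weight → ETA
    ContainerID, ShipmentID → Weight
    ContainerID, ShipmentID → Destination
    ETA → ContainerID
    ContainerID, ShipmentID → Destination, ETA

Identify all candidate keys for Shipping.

{ContainerID, ShipmentID} is a candidate key since {ContainerID, ShipmentID}⁺ = {ContainerID, Destination, ETA, ShipmentID, Weight} covers every attribute.
{ContainerID, Weight} is a candidate key since {ContainerID, Weight}⁺ = {ContainerID, Destination, ETA, ShipmentID, Weight} covers every attribute.
{Destination, ETA} is a candidate key since {Destination, ETA}⁺ = {ContainerID, Destination, ETA, ShipmentID, Weight} covers every attribute.
{ETA, ShipmentID} is a candidate key since {ETA, ShipmentID}⁺ = {ContainerID, Destination, ETA, ShipmentID, Weight} covers every attribute.
{ETA, Weight} is a candidate key since {ETA, Weight}⁺ = {ContainerID, Destination, ETA, ShipmentID, Weight} covers every attribute.
No proper subset of any of these is a key, and no other minimal superkey exists.

{ContainerID, ShipmentID}, {ContainerID, Weight}, {Destination, ETA}, {ETA, ShipmentID}, {ETA, Weight}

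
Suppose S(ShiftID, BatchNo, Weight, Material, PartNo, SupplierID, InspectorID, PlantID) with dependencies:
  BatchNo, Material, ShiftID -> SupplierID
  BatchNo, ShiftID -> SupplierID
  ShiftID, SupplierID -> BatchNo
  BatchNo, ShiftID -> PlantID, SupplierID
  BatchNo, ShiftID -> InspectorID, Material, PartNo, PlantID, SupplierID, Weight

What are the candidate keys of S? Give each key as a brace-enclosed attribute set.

{BatchNo, ShiftID}, {ShiftID, SupplierID}

No FD produces {ShiftID}, so it must be in every candidate key.
{BatchNo, ShiftID} is a candidate key since {BatchNo, ShiftID}⁺ = {BatchNo, InspectorID, Material, PartNo, PlantID, ShiftID, SupplierID, Weight} covers every attribute.
{ShiftID, SupplierID} is a candidate key since {ShiftID, SupplierID}⁺ = {BatchNo, InspectorID, Material, PartNo, PlantID, ShiftID, SupplierID, Weight} covers every attribute.
No proper subset of any of these is a key, and no other minimal superkey exists.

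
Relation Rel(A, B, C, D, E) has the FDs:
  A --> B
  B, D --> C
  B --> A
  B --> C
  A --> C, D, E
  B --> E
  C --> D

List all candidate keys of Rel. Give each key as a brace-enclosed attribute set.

{A}, {B}

{A} is a candidate key since {A}⁺ = {A, B, C, D, E} covers every attribute.
{B} is a candidate key since {B}⁺ = {A, B, C, D, E} covers every attribute.
These are minimal and exhaustive — every other superkey contains one of them.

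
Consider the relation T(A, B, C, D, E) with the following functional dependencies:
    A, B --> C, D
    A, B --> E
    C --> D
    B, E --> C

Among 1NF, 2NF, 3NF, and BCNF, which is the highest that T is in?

2NF

Candidate key: {A, B}. Prime attributes: {A, B}.
For C --> D we have {C}⁺ = {C, D}; {C} is not a superkey, so BCNF fails.
C --> D has non-prime {D} on the right and a non-superkey on the left, so 3NF fails.
No non-prime attribute depends on a proper subset of any candidate key, so 2NF holds.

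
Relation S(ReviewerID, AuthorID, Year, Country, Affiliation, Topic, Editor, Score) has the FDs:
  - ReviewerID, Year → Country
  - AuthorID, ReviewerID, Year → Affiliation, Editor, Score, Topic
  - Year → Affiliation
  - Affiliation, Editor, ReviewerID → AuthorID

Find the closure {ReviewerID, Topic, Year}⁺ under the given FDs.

Start with {ReviewerID, Topic, Year}.
ReviewerID, Year → Country applies; add {Country} → now {Country, ReviewerID, Topic, Year}.
Year → Affiliation applies; add {Affiliation} → now {Affiliation, Country, ReviewerID, Topic, Year}.
No further FD applies.

{Affiliation, Country, ReviewerID, Topic, Year}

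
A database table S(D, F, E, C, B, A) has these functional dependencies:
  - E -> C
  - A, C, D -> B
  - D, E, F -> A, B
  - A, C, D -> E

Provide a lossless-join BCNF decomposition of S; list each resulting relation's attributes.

{A, B, D, E}; {A, D, E, F}; {C, E}

Candidate keys of the original relation: {A, C, D, F}, {D, E, F}.
Within {A, B, C, D, E, F}: {E}⁺ ∩ {A, B, C, D, E, F} = {C, E}, not the whole set, so E -> C violates BCNF; decompose into {C, E} and {A, B, D, E, F}.
{C, E} is in BCNF.
Within {A, B, D, E, F}: {A, D, E}⁺ ∩ {A, B, D, E, F} = {A, B, D, E}, not the whole set, so A, D, E -> B violates BCNF; decompose into {A, B, D, E} and {A, D, E, F}.
{A, B, D, E} is in BCNF.
{A, D, E, F} is in BCNF.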